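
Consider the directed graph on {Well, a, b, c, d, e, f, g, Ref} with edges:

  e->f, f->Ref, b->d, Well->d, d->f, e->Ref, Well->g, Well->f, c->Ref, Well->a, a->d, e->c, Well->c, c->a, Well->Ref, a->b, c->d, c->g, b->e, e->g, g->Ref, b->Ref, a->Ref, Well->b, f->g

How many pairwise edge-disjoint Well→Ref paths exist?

6

Assign every edge capacity 1; by Menger, the answer equals the max flow.
Path Well→Ref (+1); total 1.
Path Well→a→Ref (+1); total 2.
Path Well→b→Ref (+1); total 3.
Path Well→c→Ref (+1); total 4.
Path Well→f→Ref (+1); total 5.
Path Well→g→Ref (+1); total 6.
No residual Well→Ref path; max flow = 6.
Certifying cut of size 6: {Well→Ref, Well→a, Well→b, Well→c, f→Ref, g→Ref}.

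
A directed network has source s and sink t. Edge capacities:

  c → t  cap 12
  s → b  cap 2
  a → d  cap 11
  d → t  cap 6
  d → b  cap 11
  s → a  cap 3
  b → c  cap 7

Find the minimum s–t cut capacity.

5

Augment s→a→d→t: bottleneck 3, flow now 3.
Augment s→b→c→t: bottleneck 2, flow now 5.
No augmenting path remains; maximum flow = 5.
By max-flow min-cut, the minimum cut capacity equals the max flow.
In the residual graph, reachable from s: {s}.
Min-cut edges: s→a (3), s→b (2); capacity 3 + 2 = 5.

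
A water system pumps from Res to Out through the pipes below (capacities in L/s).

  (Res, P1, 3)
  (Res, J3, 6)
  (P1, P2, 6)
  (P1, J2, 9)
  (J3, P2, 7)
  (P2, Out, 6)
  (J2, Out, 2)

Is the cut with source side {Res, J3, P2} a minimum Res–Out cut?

No — its capacity is 9, but the minimum cut has capacity 8.

Given cut capacity: 3 + 6 = 9.
Augment Res→P1→P2→Out: bottleneck 3, flow now 3.
Augment Res→J3→P2→Out: bottleneck 3, flow now 6.
Augment Res→J3→P2→P1→J2→Out: bottleneck 2, flow now 8. (uses reverse residual edge)
No augmenting path remains; maximum flow = 8.
In the residual graph, reachable from Res: {Res, P1, J3, P2, J2}.
Min-cut edges: P2→Out (6), J2→Out (2); capacity 6 + 2 = 8.
Cut capacity 9 exceeds the max flow 8, so it is not minimum.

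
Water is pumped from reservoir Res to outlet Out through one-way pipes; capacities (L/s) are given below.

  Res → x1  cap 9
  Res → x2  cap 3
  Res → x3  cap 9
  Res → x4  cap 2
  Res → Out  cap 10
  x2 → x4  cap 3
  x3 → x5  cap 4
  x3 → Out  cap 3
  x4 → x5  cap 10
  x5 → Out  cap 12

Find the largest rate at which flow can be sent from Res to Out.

Augment Res→Out: bottleneck 10, flow now 10.
Augment Res→x3→Out: bottleneck 3, flow now 13.
Augment Res→x3→x5→Out: bottleneck 4, flow now 17.
Augment Res→x4→x5→Out: bottleneck 2, flow now 19.
Augment Res→x2→x4→x5→Out: bottleneck 3, flow now 22.
No augmenting path remains; maximum flow = 22.
In the residual graph, reachable from Res: {Res, x1, x3}.
Min-cut edges: Res→x2 (3), Res→x4 (2), Res→Out (10), x3→x5 (4), x3→Out (3); capacity 3 + 2 + 10 + 4 + 3 = 22.
This cut is saturated, so no flow can exceed 22.

22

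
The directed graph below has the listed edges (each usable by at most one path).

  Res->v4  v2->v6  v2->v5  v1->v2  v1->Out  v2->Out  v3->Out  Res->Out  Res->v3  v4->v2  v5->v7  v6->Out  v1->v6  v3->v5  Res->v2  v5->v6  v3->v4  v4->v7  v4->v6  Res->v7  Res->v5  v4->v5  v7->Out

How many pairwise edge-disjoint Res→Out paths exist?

5

Assign every edge capacity 1; by Menger, the answer equals the max flow.
Path Res→Out (+1); total 1.
Path Res→v2→Out (+1); total 2.
Path Res→v3→Out (+1); total 3.
Path Res→v7→Out (+1); total 4.
Path Res→v4→v6→Out (+1); total 5.
No residual Res→Out path; max flow = 5.
Certifying cut of size 5: {Res→Out, Res→v3, v2→Out, v6→Out, v7→Out}.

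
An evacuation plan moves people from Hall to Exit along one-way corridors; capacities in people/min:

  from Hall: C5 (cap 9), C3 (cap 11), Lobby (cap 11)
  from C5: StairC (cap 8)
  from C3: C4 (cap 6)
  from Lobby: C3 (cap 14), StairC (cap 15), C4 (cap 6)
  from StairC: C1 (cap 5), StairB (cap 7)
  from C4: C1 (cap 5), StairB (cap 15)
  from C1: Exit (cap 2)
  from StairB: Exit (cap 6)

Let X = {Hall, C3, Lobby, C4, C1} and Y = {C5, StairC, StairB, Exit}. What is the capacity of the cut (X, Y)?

Edges leaving {Hall, C3, Lobby, C4, C1}: Hall→C5 (9), Lobby→StairC (15), C4→StairB (15), C1→Exit (2).
Cut capacity = 9 + 15 + 15 + 2 = 41.

41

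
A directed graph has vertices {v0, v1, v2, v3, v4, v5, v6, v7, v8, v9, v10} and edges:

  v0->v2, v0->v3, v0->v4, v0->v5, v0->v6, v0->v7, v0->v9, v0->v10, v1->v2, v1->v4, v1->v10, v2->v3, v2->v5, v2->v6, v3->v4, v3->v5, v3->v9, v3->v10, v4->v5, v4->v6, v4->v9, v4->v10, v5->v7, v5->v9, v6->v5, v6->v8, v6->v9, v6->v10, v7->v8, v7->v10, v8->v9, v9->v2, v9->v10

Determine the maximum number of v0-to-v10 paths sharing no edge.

6

Assign every edge capacity 1; by Menger, the answer equals the max flow.
Path v0→v10 (+1); total 1.
Path v0→v3→v10 (+1); total 2.
Path v0→v4→v10 (+1); total 3.
Path v0→v6→v10 (+1); total 4.
Path v0→v7→v10 (+1); total 5.
Path v0→v9→v10 (+1); total 6.
No residual v0→v10 path; max flow = 6.
Certifying cut of size 6: {v0→v10, v3→v10, v4→v10, v6→v10, v7→v10, v9→v10}.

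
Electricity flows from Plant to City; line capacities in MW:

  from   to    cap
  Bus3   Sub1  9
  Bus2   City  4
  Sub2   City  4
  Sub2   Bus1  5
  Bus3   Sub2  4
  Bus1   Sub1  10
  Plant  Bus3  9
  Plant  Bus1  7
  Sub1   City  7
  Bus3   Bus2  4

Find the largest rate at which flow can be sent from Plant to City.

Augment Plant→Bus1→Sub1→City: bottleneck 7, flow now 7.
Augment Plant→Bus3→Bus2→City: bottleneck 4, flow now 11.
Augment Plant→Bus3→Sub2→City: bottleneck 4, flow now 15.
No augmenting path remains; maximum flow = 15.
In the residual graph, reachable from Plant: {Plant, Bus1, Bus3, Sub1}.
Min-cut edges: Bus3→Bus2 (4), Bus3→Sub2 (4), Sub1→City (7); capacity 4 + 4 + 7 = 15.
This cut is saturated, so no flow can exceed 15.

15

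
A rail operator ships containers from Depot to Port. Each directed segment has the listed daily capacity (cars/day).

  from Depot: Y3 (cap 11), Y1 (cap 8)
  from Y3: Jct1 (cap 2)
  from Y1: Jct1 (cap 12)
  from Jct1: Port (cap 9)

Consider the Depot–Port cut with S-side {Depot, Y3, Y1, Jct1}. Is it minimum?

Given cut capacity: 9 = 9.
Augment Depot→Y3→Jct1→Port: bottleneck 2, flow now 2.
Augment Depot→Y1→Jct1→Port: bottleneck 7, flow now 9.
No augmenting path remains; maximum flow = 9.
Cut capacity 9 equals the max flow, so it is a minimum cut.

Yes — it is a minimum cut (capacity 9).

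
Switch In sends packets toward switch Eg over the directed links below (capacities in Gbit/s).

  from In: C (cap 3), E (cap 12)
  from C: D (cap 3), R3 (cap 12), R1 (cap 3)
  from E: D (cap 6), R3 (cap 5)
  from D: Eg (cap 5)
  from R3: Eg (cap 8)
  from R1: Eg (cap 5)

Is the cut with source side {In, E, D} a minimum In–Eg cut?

Yes — it is a minimum cut (capacity 13).

Given cut capacity: 3 + 5 + 5 = 13.
Augment In→C→D→Eg: bottleneck 3, flow now 3.
Augment In→E→D→Eg: bottleneck 2, flow now 5.
Augment In→E→R3→Eg: bottleneck 5, flow now 10.
Augment In→E→D→C→R3→Eg: bottleneck 3, flow now 13. (uses reverse residual edge)
No augmenting path remains; maximum flow = 13.
Cut capacity 13 equals the max flow, so it is a minimum cut.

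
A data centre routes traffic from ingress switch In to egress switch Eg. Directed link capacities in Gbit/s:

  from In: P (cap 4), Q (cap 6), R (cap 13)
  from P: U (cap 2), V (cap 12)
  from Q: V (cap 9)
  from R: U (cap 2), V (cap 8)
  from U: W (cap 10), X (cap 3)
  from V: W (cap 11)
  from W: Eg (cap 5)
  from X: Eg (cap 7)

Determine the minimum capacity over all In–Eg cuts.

8

Augment In→P→U→W→Eg: bottleneck 2, flow now 2.
Augment In→P→V→W→Eg: bottleneck 2, flow now 4.
Augment In→Q→V→W→Eg: bottleneck 1, flow now 5.
Augment In→R→U→X→Eg: bottleneck 2, flow now 7.
Augment In→Q→V→W→U→X→Eg: bottleneck 1, flow now 8. (uses reverse residual edge)
No augmenting path remains; maximum flow = 8.
By max-flow min-cut, the minimum cut capacity equals the max flow.
In the residual graph, reachable from In: {In, P, Q, R, U, V, W}.
Min-cut edges: U→X (3), W→Eg (5); capacity 3 + 5 = 8.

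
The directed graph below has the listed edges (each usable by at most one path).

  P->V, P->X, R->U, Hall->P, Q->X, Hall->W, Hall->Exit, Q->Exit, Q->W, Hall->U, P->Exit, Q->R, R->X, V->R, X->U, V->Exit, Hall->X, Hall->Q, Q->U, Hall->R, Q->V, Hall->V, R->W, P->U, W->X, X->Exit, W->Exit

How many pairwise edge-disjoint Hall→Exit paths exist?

Assign every edge capacity 1; by Menger, the answer equals the max flow.
Path Hall→Exit (+1); total 1.
Path Hall→P→Exit (+1); total 2.
Path Hall→Q→Exit (+1); total 3.
Path Hall→V→Exit (+1); total 4.
Path Hall→W→Exit (+1); total 5.
Path Hall→X→Exit (+1); total 6.
No residual Hall→Exit path; max flow = 6.
Certifying cut of size 6: {Hall→Exit, Hall→P, Hall→Q, Hall→V, W→Exit, X→Exit}.

6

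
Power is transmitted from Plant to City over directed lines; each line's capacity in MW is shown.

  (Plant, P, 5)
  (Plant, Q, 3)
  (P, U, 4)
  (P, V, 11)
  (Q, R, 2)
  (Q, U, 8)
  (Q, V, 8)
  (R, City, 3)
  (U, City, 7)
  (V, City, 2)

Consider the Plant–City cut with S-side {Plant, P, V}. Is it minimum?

Given cut capacity: 3 + 4 + 2 = 9.
Augment Plant→P→U→City: bottleneck 4, flow now 4.
Augment Plant→P→V→City: bottleneck 1, flow now 5.
Augment Plant→Q→R→City: bottleneck 2, flow now 7.
Augment Plant→Q→U→City: bottleneck 1, flow now 8.
No augmenting path remains; maximum flow = 8.
In the residual graph, reachable from Plant: {Plant}.
Min-cut edges: Plant→P (5), Plant→Q (3); capacity 5 + 3 = 8.
Cut capacity 9 exceeds the max flow 8, so it is not minimum.

No — its capacity is 9, but the minimum cut has capacity 8.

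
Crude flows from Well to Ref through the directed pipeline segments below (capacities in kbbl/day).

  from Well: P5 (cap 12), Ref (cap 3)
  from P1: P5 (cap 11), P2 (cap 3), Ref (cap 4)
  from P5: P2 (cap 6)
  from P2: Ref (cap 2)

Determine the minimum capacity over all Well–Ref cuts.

Augment Well→Ref: bottleneck 3, flow now 3.
Augment Well→P5→P2→Ref: bottleneck 2, flow now 5.
No augmenting path remains; maximum flow = 5.
By max-flow min-cut, the minimum cut capacity equals the max flow.
In the residual graph, reachable from Well: {Well, P5, P2}.
Min-cut edges: Well→Ref (3), P2→Ref (2); capacity 3 + 2 = 5.

5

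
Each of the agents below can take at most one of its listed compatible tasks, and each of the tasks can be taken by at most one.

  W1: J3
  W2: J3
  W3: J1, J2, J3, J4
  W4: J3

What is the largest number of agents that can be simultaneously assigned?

Unit-capacity flow: source→left, listed edges, right→sink; max matching = max flow.
Augmenting path W1→J3 (+1); matched 1.
Augmenting path W3→J1 (+1); matched 2.
No augmenting path remains; maximum matching = 2.
König certificate: {W3, J3} is a vertex cover of size 2 (every listed pair touches it), so no matching can be larger.

2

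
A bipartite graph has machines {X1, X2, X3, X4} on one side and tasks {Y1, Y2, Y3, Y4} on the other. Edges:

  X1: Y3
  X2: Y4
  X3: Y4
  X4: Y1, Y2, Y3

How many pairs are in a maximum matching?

Unit-capacity flow: source→left, listed edges, right→sink; max matching = max flow.
Augmenting path X1→Y3 (+1); matched 1.
Augmenting path X2→Y4 (+1); matched 2.
Augmenting path X4→Y1 (+1); matched 3.
No augmenting path remains; maximum matching = 3.
König certificate: {X1, X4, Y4} is a vertex cover of size 3 (every listed pair touches it), so no matching can be larger.

3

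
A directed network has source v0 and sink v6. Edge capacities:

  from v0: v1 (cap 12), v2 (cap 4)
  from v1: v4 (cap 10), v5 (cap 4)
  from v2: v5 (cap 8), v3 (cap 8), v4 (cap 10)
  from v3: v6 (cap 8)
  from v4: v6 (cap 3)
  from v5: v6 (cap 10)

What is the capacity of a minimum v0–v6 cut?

Augment v0→v1→v4→v6: bottleneck 3, flow now 3.
Augment v0→v1→v5→v6: bottleneck 4, flow now 7.
Augment v0→v2→v3→v6: bottleneck 4, flow now 11.
No augmenting path remains; maximum flow = 11.
By max-flow min-cut, the minimum cut capacity equals the max flow.
In the residual graph, reachable from v0: {v0, v1, v4}.
Min-cut edges: v0→v2 (4), v1→v5 (4), v4→v6 (3); capacity 4 + 4 + 3 = 11.

11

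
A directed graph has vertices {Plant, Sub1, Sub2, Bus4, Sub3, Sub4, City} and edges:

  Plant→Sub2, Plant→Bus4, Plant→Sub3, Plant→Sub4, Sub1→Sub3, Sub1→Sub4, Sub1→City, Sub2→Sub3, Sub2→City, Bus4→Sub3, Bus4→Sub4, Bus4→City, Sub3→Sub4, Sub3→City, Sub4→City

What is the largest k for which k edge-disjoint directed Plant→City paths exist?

4

Assign every edge capacity 1; by Menger, the answer equals the max flow.
Path Plant→Sub2→City (+1); total 1.
Path Plant→Bus4→City (+1); total 2.
Path Plant→Sub3→City (+1); total 3.
Path Plant→Sub4→City (+1); total 4.
No residual Plant→City path; max flow = 4.
Certifying cut of size 4: {Plant→Bus4, Plant→Sub2, Plant→Sub3, Plant→Sub4}.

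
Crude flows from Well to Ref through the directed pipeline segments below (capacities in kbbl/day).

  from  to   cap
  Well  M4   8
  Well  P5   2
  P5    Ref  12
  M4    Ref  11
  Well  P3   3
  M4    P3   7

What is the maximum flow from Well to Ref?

10

Augment Well→M4→Ref: bottleneck 8, flow now 8.
Augment Well→P5→Ref: bottleneck 2, flow now 10.
No augmenting path remains; maximum flow = 10.
In the residual graph, reachable from Well: {Well, P3}.
Min-cut edges: Well→M4 (8), Well→P5 (2); capacity 8 + 2 = 10.
This cut is saturated, so no flow can exceed 10.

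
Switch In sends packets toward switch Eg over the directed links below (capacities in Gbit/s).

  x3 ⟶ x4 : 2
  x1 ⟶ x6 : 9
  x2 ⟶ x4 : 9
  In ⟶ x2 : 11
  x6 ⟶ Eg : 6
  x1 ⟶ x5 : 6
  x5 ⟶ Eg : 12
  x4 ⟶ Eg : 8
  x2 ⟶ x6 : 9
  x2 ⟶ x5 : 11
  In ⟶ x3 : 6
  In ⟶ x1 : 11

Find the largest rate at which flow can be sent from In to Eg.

Augment In→x1→x5→Eg: bottleneck 6, flow now 6.
Augment In→x1→x6→Eg: bottleneck 5, flow now 11.
Augment In→x2→x4→Eg: bottleneck 8, flow now 19.
Augment In→x2→x5→Eg: bottleneck 3, flow now 22.
Augment In→x3→x4→x2→x5→Eg: bottleneck 2, flow now 24. (uses reverse residual edge)
No augmenting path remains; maximum flow = 24.
In the residual graph, reachable from In: {In, x3}.
Min-cut edges: In→x1 (11), In→x2 (11), x3→x4 (2); capacity 11 + 11 + 2 = 24.
This cut is saturated, so no flow can exceed 24.

24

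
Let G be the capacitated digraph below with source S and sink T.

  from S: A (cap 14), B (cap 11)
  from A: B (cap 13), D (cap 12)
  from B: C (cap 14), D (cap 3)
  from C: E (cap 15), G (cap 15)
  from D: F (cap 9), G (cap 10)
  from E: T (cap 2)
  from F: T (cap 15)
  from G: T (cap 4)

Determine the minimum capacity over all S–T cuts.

Augment S→A→D→F→T: bottleneck 9, flow now 9.
Augment S→A→D→G→T: bottleneck 3, flow now 12.
Augment S→B→C→E→T: bottleneck 2, flow now 14.
Augment S→B→C→G→T: bottleneck 1, flow now 15.
No augmenting path remains; maximum flow = 15.
By max-flow min-cut, the minimum cut capacity equals the max flow.
In the residual graph, reachable from S: {S, A, B, C, D, E, G}.
Min-cut edges: D→F (9), E→T (2), G→T (4); capacity 9 + 2 + 4 = 15.

15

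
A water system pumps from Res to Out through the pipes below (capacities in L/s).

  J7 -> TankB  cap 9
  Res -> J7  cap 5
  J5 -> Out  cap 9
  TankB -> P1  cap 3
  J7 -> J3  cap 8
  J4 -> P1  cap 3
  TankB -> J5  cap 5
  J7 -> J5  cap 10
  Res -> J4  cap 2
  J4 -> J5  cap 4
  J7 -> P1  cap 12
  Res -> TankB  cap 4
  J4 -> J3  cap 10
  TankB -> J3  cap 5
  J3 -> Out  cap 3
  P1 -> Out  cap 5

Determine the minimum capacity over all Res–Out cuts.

11

Augment Res→J7→P1→Out: bottleneck 5, flow now 5.
Augment Res→TankB→J3→Out: bottleneck 3, flow now 8.
Augment Res→TankB→J5→Out: bottleneck 1, flow now 9.
Augment Res→J4→J5→Out: bottleneck 2, flow now 11.
No augmenting path remains; maximum flow = 11.
By max-flow min-cut, the minimum cut capacity equals the max flow.
In the residual graph, reachable from Res: {Res}.
Min-cut edges: Res→J7 (5), Res→TankB (4), Res→J4 (2); capacity 5 + 4 + 2 = 11.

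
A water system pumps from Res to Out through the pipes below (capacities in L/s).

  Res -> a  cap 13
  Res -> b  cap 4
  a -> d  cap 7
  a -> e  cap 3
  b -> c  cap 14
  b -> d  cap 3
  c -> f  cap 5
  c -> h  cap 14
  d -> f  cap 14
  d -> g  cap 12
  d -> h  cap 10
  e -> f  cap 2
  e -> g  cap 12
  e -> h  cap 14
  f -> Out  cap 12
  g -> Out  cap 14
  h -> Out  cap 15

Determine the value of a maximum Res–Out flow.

Augment Res→a→d→f→Out: bottleneck 7, flow now 7.
Augment Res→a→e→f→Out: bottleneck 2, flow now 9.
Augment Res→a→e→g→Out: bottleneck 1, flow now 10.
Augment Res→b→c→f→Out: bottleneck 3, flow now 13.
Augment Res→b→c→h→Out: bottleneck 1, flow now 14.
No augmenting path remains; maximum flow = 14.
In the residual graph, reachable from Res: {Res, a}.
Min-cut edges: Res→b (4), a→d (7), a→e (3); capacity 4 + 7 + 3 = 14.
This cut is saturated, so no flow can exceed 14.

14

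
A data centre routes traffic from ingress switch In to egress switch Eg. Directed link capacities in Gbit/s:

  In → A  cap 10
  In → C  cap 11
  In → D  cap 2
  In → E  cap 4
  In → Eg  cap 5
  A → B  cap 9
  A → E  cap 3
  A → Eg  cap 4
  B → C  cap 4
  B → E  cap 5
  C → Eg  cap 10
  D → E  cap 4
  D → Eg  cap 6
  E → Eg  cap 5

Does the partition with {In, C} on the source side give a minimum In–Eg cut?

Given cut capacity: 10 + 2 + 4 + 5 + 10 = 31.
Augment In→Eg: bottleneck 5, flow now 5.
Augment In→A→Eg: bottleneck 4, flow now 9.
Augment In→C→Eg: bottleneck 10, flow now 19.
Augment In→D→Eg: bottleneck 2, flow now 21.
Augment In→E→Eg: bottleneck 4, flow now 25.
Augment In→A→E→Eg: bottleneck 1, flow now 26.
No augmenting path remains; maximum flow = 26.
In the residual graph, reachable from In: {In, A, B, C, E}.
Min-cut edges: In→D (2), In→Eg (5), A→Eg (4), C→Eg (10), E→Eg (5); capacity 2 + 5 + 4 + 10 + 5 = 26.
Cut capacity 31 exceeds the max flow 26, so it is not minimum.

No — its capacity is 31, but the minimum cut has capacity 26.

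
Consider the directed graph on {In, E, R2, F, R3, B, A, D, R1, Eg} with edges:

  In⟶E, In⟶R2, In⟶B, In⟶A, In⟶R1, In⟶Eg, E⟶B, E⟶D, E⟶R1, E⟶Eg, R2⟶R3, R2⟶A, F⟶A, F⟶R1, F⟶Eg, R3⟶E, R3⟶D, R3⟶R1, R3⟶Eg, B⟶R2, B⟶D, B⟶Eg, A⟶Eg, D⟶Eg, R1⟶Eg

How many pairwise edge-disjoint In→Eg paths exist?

6

Assign every edge capacity 1; by Menger, the answer equals the max flow.
Path In→Eg (+1); total 1.
Path In→E→Eg (+1); total 2.
Path In→B→Eg (+1); total 3.
Path In→A→Eg (+1); total 4.
Path In→R1→Eg (+1); total 5.
Path In→R2→R3→Eg (+1); total 6.
No residual In→Eg path; max flow = 6.
Certifying cut of size 6: {In→A, In→B, In→E, In→Eg, In→R1, In→R2}.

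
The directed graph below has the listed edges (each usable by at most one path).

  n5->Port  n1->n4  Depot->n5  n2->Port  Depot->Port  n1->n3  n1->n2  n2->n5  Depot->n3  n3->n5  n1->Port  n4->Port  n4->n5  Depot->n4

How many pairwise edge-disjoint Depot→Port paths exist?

Assign every edge capacity 1; by Menger, the answer equals the max flow.
Path Depot→Port (+1); total 1.
Path Depot→n4→Port (+1); total 2.
Path Depot→n5→Port (+1); total 3.
No residual Depot→Port path; max flow = 3.
Certifying cut of size 3: {Depot→Port, Depot→n4, n5→Port}.

3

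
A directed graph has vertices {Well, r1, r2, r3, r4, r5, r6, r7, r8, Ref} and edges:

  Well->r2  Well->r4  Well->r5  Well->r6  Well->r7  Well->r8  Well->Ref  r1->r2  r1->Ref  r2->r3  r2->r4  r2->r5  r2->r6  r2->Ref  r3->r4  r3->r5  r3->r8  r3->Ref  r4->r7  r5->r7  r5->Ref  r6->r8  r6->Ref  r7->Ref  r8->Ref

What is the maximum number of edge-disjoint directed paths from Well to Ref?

Assign every edge capacity 1; by Menger, the answer equals the max flow.
Path Well→Ref (+1); total 1.
Path Well→r2→Ref (+1); total 2.
Path Well→r5→Ref (+1); total 3.
Path Well→r6→Ref (+1); total 4.
Path Well→r7→Ref (+1); total 5.
Path Well→r8→Ref (+1); total 6.
No residual Well→Ref path; max flow = 6.
Certifying cut of size 6: {Well→Ref, Well→r2, Well→r5, Well→r6, Well→r8, r7→Ref}.

6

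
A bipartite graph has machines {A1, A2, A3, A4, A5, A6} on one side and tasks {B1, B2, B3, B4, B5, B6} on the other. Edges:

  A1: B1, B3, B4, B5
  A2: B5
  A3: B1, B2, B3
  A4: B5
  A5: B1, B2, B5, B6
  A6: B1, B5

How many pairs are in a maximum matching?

5

Unit-capacity flow: source→left, listed edges, right→sink; max matching = max flow.
Augmenting path A1→B1 (+1); matched 1.
Augmenting path A2→B5 (+1); matched 2.
Augmenting path A3→B2 (+1); matched 3.
Augmenting path A5→B6 (+1); matched 4.
Augmenting path A6→B1→A1→B3 (+1); matched 5.
No augmenting path remains; maximum matching = 5.
König certificate: {A1, A3, A5, A6, B5} is a vertex cover of size 5 (every listed pair touches it), so no matching can be larger.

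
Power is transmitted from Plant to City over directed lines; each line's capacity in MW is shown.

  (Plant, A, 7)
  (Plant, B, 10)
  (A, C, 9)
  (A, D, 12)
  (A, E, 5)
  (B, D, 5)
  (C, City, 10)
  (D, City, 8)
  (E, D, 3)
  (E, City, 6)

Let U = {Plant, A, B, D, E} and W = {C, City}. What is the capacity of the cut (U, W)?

23

Edges leaving {Plant, A, B, D, E}: A→C (9), D→City (8), E→City (6).
Cut capacity = 9 + 8 + 6 = 23.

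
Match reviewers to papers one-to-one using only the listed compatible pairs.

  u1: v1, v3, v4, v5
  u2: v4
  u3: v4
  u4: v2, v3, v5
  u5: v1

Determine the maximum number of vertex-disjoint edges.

4

Unit-capacity flow: source→left, listed edges, right→sink; max matching = max flow.
Augmenting path u1→v1 (+1); matched 1.
Augmenting path u2→v4 (+1); matched 2.
Augmenting path u4→v2 (+1); matched 3.
Augmenting path u5→v1→u1→v3 (+1); matched 4.
No augmenting path remains; maximum matching = 4.
König certificate: {u1, u4, u5, v4} is a vertex cover of size 4 (every listed pair touches it), so no matching can be larger.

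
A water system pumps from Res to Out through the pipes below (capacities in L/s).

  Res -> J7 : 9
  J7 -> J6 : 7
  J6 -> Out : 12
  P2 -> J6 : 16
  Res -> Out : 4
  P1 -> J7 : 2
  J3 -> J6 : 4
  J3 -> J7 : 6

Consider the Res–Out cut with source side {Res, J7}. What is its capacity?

11

Edges leaving {Res, J7}: Res→Out (4), J7→J6 (7).
Cut capacity = 4 + 7 = 11.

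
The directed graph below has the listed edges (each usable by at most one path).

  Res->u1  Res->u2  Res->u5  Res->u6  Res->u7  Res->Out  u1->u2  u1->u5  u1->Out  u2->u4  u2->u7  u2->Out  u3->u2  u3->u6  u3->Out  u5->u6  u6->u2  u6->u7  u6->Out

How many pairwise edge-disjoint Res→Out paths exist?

Assign every edge capacity 1; by Menger, the answer equals the max flow.
Path Res→Out (+1); total 1.
Path Res→u1→Out (+1); total 2.
Path Res→u2→Out (+1); total 3.
Path Res→u6→Out (+1); total 4.
No residual Res→Out path; max flow = 4.
Certifying cut of size 4: {Res→Out, Res→u1, u2→Out, u6→Out}.

4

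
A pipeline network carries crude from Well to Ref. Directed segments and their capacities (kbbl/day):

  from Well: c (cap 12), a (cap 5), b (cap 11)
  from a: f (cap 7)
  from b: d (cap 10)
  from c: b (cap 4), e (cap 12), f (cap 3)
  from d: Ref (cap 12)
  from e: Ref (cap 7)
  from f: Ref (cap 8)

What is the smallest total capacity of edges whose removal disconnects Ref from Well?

25

Augment Well→a→f→Ref: bottleneck 5, flow now 5.
Augment Well→b→d→Ref: bottleneck 10, flow now 15.
Augment Well→c→e→Ref: bottleneck 7, flow now 22.
Augment Well→c→f→Ref: bottleneck 3, flow now 25.
No augmenting path remains; maximum flow = 25.
By max-flow min-cut, the minimum cut capacity equals the max flow.
In the residual graph, reachable from Well: {Well, b, c, e}.
Min-cut edges: Well→a (5), b→d (10), c→f (3), e→Ref (7); capacity 5 + 10 + 3 + 7 = 25.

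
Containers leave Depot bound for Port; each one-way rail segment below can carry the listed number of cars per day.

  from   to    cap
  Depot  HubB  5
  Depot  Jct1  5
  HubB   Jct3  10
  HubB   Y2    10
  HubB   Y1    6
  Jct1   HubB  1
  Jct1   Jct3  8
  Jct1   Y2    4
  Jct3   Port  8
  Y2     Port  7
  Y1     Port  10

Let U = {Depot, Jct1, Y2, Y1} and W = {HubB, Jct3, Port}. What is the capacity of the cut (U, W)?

Edges leaving {Depot, Jct1, Y2, Y1}: Depot→HubB (5), Jct1→HubB (1), Jct1→Jct3 (8), Y2→Port (7), Y1→Port (10).
Cut capacity = 5 + 1 + 8 + 7 + 10 = 31.

31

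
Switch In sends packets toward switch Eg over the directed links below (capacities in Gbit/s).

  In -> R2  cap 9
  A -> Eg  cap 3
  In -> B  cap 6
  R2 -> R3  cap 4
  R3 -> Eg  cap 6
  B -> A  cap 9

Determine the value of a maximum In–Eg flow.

7

Augment In→R2→R3→Eg: bottleneck 4, flow now 4.
Augment In→B→A→Eg: bottleneck 3, flow now 7.
No augmenting path remains; maximum flow = 7.
In the residual graph, reachable from In: {In, R2, B, A}.
Min-cut edges: R2→R3 (4), A→Eg (3); capacity 4 + 3 = 7.
This cut is saturated, so no flow can exceed 7.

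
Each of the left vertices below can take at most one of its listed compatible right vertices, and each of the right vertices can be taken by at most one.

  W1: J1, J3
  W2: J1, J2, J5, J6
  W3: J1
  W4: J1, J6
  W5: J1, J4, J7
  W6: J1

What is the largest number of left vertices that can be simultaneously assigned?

Unit-capacity flow: source→left, listed edges, right→sink; max matching = max flow.
Augmenting path W1→J1 (+1); matched 1.
Augmenting path W2→J2 (+1); matched 2.
Augmenting path W4→J6 (+1); matched 3.
Augmenting path W5→J4 (+1); matched 4.
Augmenting path W3→J1→W1→J3 (+1); matched 5.
No augmenting path remains; maximum matching = 5.
König certificate: {W1, W2, W4, W5, J1} is a vertex cover of size 5 (every listed pair touches it), so no matching can be larger.

5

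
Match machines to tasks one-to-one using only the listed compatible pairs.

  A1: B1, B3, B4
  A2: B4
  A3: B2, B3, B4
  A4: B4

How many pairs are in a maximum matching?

3

Unit-capacity flow: source→left, listed edges, right→sink; max matching = max flow.
Augmenting path A1→B1 (+1); matched 1.
Augmenting path A2→B4 (+1); matched 2.
Augmenting path A3→B2 (+1); matched 3.
No augmenting path remains; maximum matching = 3.
König certificate: {A1, A3, B4} is a vertex cover of size 3 (every listed pair touches it), so no matching can be larger.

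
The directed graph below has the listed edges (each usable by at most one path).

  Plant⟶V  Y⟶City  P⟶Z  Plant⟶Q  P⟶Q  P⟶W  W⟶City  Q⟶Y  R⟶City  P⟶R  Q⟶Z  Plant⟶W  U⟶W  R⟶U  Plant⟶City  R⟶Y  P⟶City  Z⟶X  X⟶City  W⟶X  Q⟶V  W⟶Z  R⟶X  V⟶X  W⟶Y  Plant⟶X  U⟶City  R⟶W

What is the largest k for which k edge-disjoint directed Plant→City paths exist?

Assign every edge capacity 1; by Menger, the answer equals the max flow.
Path Plant→City (+1); total 1.
Path Plant→W→City (+1); total 2.
Path Plant→X→City (+1); total 3.
Path Plant→Q→Y→City (+1); total 4.
No residual Plant→City path; max flow = 4.
Certifying cut of size 4: {Plant→City, Plant→Q, Plant→W, X→City}.

4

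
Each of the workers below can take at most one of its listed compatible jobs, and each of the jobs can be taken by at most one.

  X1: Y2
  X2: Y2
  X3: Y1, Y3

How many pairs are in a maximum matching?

2

Unit-capacity flow: source→left, listed edges, right→sink; max matching = max flow.
Augmenting path X1→Y2 (+1); matched 1.
Augmenting path X3→Y1 (+1); matched 2.
No augmenting path remains; maximum matching = 2.
König certificate: {X3, Y2} is a vertex cover of size 2 (every listed pair touches it), so no matching can be larger.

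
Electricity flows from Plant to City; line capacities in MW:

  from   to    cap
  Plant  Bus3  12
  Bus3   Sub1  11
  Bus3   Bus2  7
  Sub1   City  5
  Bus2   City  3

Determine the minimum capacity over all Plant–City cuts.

Augment Plant→Bus3→Sub1→City: bottleneck 5, flow now 5.
Augment Plant→Bus3→Bus2→City: bottleneck 3, flow now 8.
No augmenting path remains; maximum flow = 8.
By max-flow min-cut, the minimum cut capacity equals the max flow.
In the residual graph, reachable from Plant: {Plant, Bus3, Sub1, Bus2}.
Min-cut edges: Sub1→City (5), Bus2→City (3); capacity 5 + 3 = 8.

8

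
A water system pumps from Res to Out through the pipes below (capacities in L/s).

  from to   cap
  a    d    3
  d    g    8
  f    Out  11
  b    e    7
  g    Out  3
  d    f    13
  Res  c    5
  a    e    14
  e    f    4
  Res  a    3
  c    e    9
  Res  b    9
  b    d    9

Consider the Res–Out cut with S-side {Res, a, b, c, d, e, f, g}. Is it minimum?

Yes — it is a minimum cut (capacity 14).

Given cut capacity: 11 + 3 = 14.
Augment Res→a→d→f→Out: bottleneck 3, flow now 3.
Augment Res→b→d→f→Out: bottleneck 8, flow now 11.
Augment Res→b→d→g→Out: bottleneck 1, flow now 12.
Augment Res→c→e→f→d→g→Out: bottleneck 2, flow now 14. (uses reverse residual edge)
No augmenting path remains; maximum flow = 14.
Cut capacity 14 equals the max flow, so it is a minimum cut.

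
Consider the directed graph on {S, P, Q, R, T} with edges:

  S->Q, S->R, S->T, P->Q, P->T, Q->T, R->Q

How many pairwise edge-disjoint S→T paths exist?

Assign every edge capacity 1; by Menger, the answer equals the max flow.
Path S→T (+1); total 1.
Path S→Q→T (+1); total 2.
No residual S→T path; max flow = 2.
Certifying cut of size 2: {Q→T, S→T}.

2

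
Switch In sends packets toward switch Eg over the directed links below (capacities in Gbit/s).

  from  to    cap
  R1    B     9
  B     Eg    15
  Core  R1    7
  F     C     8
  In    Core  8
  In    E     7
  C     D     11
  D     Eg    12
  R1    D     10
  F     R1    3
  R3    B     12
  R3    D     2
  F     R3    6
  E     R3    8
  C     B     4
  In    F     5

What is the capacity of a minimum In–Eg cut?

Augment In→F→R1→D→Eg: bottleneck 3, flow now 3.
Augment In→F→R3→D→Eg: bottleneck 2, flow now 5.
Augment In→E→R3→B→Eg: bottleneck 7, flow now 12.
Augment In→Core→R1→D→Eg: bottleneck 7, flow now 19.
No augmenting path remains; maximum flow = 19.
By max-flow min-cut, the minimum cut capacity equals the max flow.
In the residual graph, reachable from In: {In, Core}.
Min-cut edges: In→F (5), In→E (7), Core→R1 (7); capacity 5 + 7 + 7 = 19.

19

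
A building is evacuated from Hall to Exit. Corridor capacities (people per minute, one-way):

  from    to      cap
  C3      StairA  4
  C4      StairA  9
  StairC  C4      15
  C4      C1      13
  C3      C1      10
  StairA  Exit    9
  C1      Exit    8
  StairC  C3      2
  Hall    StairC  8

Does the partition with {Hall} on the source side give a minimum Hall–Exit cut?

Yes — it is a minimum cut (capacity 8).

Given cut capacity: 8 = 8.
Augment Hall→StairC→C3→StairA→Exit: bottleneck 2, flow now 2.
Augment Hall→StairC→C4→StairA→Exit: bottleneck 6, flow now 8.
No augmenting path remains; maximum flow = 8.
Cut capacity 8 equals the max flow, so it is a minimum cut.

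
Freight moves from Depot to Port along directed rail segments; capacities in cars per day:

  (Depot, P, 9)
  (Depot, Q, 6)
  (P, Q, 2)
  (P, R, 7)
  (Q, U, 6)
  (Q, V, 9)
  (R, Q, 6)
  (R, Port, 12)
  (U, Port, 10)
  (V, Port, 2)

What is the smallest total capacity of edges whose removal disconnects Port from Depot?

Augment Depot→P→R→Port: bottleneck 7, flow now 7.
Augment Depot→Q→U→Port: bottleneck 6, flow now 13.
Augment Depot→P→Q→V→Port: bottleneck 2, flow now 15.
No augmenting path remains; maximum flow = 15.
By max-flow min-cut, the minimum cut capacity equals the max flow.
In the residual graph, reachable from Depot: {Depot}.
Min-cut edges: Depot→P (9), Depot→Q (6); capacity 9 + 6 = 15.

15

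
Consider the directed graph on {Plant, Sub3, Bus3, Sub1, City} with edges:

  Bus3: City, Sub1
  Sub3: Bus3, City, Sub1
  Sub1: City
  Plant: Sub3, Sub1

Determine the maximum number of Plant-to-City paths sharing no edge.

2

Assign every edge capacity 1; by Menger, the answer equals the max flow.
Path Plant→Sub3→City (+1); total 1.
Path Plant→Sub1→City (+1); total 2.
No residual Plant→City path; max flow = 2.
Certifying cut of size 2: {Plant→Sub1, Plant→Sub3}.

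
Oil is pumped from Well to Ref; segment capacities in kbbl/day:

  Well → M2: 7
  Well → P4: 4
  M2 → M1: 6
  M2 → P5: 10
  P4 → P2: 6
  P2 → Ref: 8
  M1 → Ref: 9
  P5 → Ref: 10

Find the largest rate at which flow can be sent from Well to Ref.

Augment Well→M2→M1→Ref: bottleneck 6, flow now 6.
Augment Well→M2→P5→Ref: bottleneck 1, flow now 7.
Augment Well→P4→P2→Ref: bottleneck 4, flow now 11.
No augmenting path remains; maximum flow = 11.
In the residual graph, reachable from Well: {Well}.
Min-cut edges: Well→M2 (7), Well→P4 (4); capacity 7 + 4 = 11.
This cut is saturated, so no flow can exceed 11.

11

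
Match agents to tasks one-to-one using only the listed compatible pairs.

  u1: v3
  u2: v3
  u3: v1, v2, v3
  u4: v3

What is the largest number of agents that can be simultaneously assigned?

2

Unit-capacity flow: source→left, listed edges, right→sink; max matching = max flow.
Augmenting path u1→v3 (+1); matched 1.
Augmenting path u3→v1 (+1); matched 2.
No augmenting path remains; maximum matching = 2.
König certificate: {u3, v3} is a vertex cover of size 2 (every listed pair touches it), so no matching can be larger.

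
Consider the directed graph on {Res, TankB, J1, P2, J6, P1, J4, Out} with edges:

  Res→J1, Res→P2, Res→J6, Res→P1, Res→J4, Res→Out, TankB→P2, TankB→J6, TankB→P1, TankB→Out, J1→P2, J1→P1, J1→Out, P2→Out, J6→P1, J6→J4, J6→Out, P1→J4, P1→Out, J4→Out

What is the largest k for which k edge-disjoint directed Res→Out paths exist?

6

Assign every edge capacity 1; by Menger, the answer equals the max flow.
Path Res→Out (+1); total 1.
Path Res→J1→Out (+1); total 2.
Path Res→P2→Out (+1); total 3.
Path Res→J6→Out (+1); total 4.
Path Res→P1→Out (+1); total 5.
Path Res→J4→Out (+1); total 6.
No residual Res→Out path; max flow = 6.
Certifying cut of size 6: {Res→J1, Res→J4, Res→J6, Res→Out, Res→P1, Res→P2}.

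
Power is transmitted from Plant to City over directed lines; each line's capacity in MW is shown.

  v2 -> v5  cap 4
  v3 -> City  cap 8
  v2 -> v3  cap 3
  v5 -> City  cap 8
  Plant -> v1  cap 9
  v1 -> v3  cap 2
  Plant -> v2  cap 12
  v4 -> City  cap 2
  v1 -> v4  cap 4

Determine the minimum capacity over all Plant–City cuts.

11

Augment Plant→v1→v3→City: bottleneck 2, flow now 2.
Augment Plant→v1→v4→City: bottleneck 2, flow now 4.
Augment Plant→v2→v3→City: bottleneck 3, flow now 7.
Augment Plant→v2→v5→City: bottleneck 4, flow now 11.
No augmenting path remains; maximum flow = 11.
By max-flow min-cut, the minimum cut capacity equals the max flow.
In the residual graph, reachable from Plant: {Plant, v1, v2, v4}.
Min-cut edges: v1→v3 (2), v2→v3 (3), v2→v5 (4), v4→City (2); capacity 2 + 3 + 4 + 2 = 11.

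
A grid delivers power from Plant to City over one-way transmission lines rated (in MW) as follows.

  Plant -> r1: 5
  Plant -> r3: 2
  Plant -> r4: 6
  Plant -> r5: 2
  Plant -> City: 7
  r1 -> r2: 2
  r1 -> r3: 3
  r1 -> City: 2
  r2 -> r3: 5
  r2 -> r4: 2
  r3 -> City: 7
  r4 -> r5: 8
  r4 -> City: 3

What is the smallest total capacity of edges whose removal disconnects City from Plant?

Augment Plant→City: bottleneck 7, flow now 7.
Augment Plant→r1→City: bottleneck 2, flow now 9.
Augment Plant→r3→City: bottleneck 2, flow now 11.
Augment Plant→r4→City: bottleneck 3, flow now 14.
Augment Plant→r1→r3→City: bottleneck 3, flow now 17.
No augmenting path remains; maximum flow = 17.
By max-flow min-cut, the minimum cut capacity equals the max flow.
In the residual graph, reachable from Plant: {Plant, r4, r5}.
Min-cut edges: Plant→r1 (5), Plant→r3 (2), Plant→City (7), r4→City (3); capacity 5 + 2 + 7 + 3 = 17.

17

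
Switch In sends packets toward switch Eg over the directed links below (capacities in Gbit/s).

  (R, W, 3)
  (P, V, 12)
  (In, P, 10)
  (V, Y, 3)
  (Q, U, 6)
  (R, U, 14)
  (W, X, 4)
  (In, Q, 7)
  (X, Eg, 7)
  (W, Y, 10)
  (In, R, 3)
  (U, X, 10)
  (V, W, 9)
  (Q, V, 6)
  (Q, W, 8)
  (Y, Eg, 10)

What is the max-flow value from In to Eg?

Augment In→P→V→Y→Eg: bottleneck 3, flow now 3.
Augment In→Q→U→X→Eg: bottleneck 6, flow now 9.
Augment In→Q→W→X→Eg: bottleneck 1, flow now 10.
Augment In→R→W→Y→Eg: bottleneck 3, flow now 13.
Augment In→P→V→W→Y→Eg: bottleneck 4, flow now 17.
No augmenting path remains; maximum flow = 17.
In the residual graph, reachable from In: {In, P, Q, R, U, V, W, X, Y}.
Min-cut edges: X→Eg (7), Y→Eg (10); capacity 7 + 10 = 17.
This cut is saturated, so no flow can exceed 17.

17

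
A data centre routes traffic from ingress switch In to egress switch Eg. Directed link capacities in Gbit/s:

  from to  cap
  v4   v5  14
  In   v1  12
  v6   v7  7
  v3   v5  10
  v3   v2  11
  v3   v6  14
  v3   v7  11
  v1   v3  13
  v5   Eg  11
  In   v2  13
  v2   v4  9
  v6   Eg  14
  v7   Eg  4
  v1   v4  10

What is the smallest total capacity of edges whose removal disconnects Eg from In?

21

Augment In→v1→v3→v5→Eg: bottleneck 10, flow now 10.
Augment In→v1→v3→v6→Eg: bottleneck 2, flow now 12.
Augment In→v2→v4→v5→Eg: bottleneck 1, flow now 13.
Augment In→v2→v4→v5→v3→v6→Eg: bottleneck 8, flow now 21. (uses reverse residual edge)
No augmenting path remains; maximum flow = 21.
By max-flow min-cut, the minimum cut capacity equals the max flow.
In the residual graph, reachable from In: {In, v2}.
Min-cut edges: In→v1 (12), v2→v4 (9); capacity 12 + 9 = 21.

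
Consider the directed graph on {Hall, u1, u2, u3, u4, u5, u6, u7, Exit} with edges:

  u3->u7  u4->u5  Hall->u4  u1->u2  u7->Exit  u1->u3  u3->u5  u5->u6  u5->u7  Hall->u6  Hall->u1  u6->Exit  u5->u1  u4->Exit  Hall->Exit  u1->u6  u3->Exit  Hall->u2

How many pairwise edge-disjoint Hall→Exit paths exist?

4

Assign every edge capacity 1; by Menger, the answer equals the max flow.
Path Hall→Exit (+1); total 1.
Path Hall→u4→Exit (+1); total 2.
Path Hall→u6→Exit (+1); total 3.
Path Hall→u1→u3→Exit (+1); total 4.
No residual Hall→Exit path; max flow = 4.
Certifying cut of size 4: {Hall→Exit, Hall→u1, Hall→u4, Hall→u6}.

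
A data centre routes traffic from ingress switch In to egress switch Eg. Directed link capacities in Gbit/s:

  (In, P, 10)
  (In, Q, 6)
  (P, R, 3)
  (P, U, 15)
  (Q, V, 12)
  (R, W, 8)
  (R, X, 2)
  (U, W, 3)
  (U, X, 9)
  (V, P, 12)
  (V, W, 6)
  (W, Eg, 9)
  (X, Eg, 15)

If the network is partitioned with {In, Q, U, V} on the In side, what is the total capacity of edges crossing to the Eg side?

Edges leaving {In, Q, U, V}: In→P (10), U→W (3), U→X (9), V→P (12), V→W (6).
Cut capacity = 10 + 3 + 9 + 12 + 6 = 40.

40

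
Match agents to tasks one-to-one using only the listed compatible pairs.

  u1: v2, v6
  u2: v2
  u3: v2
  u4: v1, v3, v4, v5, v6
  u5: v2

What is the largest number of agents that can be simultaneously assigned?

Unit-capacity flow: source→left, listed edges, right→sink; max matching = max flow.
Augmenting path u1→v2 (+1); matched 1.
Augmenting path u4→v1 (+1); matched 2.
Augmenting path u2→v2→u1→v6 (+1); matched 3.
No augmenting path remains; maximum matching = 3.
König certificate: {u1, u4, v2} is a vertex cover of size 3 (every listed pair touches it), so no matching can be larger.

3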